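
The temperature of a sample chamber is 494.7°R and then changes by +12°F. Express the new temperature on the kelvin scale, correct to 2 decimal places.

281.50 K

Initial temperature in Celsius: (494.7 - 491.67) × 5/9 = 1.6833°C.
The 12°F change is an interval, so only the factor 5/9 applies: +12 × 5/9 = +6.6667°C.
Final Celsius temperature: 1.6833 + 6.6667 = 8.3500°C.
In kelvin: 8.3500 + 273.15 = 281.50 K.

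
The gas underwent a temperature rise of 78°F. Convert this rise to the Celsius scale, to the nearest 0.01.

43.33°C

An interval of 1°F corresponds to 5/9°C.
78 × 5/9 = 43.33.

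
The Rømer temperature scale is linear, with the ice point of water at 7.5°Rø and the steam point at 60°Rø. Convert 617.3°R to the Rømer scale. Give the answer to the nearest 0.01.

44.14°Rø

First in Celsius: (617.3 - 491.67) × 5/9 = 69.7944°C.
Linearly onto the Rømer scale: 7.5 + (69.7944 / 100) × (60 - 7.5) = 44.14°Rø.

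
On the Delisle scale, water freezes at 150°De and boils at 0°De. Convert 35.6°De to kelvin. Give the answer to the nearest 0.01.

Linear interpolation between the fixed points: C = (35.6 - 150) × 100 / (0 - 150) = 76.2667°C.
Then 76.2667 + 273.15 = 349.42 K.

349.42 K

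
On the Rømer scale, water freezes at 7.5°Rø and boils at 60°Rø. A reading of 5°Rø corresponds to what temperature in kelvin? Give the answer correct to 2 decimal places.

Linear interpolation between the fixed points: C = (5 - 7.5) × 100 / (60 - 7.5) = -4.7619°C.
Then -4.7619 + 273.15 = 268.39 K.

268.39 K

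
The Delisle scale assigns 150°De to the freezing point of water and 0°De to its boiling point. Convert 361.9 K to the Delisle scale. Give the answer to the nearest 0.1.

16.9°De

First in Celsius: 361.9 - 273.15 = 88.7500°C.
Linearly onto the Delisle scale: 150 + (88.7500 / 100) × (0 - 150) = 16.9°De.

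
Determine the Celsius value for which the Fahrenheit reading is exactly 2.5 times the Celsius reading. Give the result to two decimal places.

45.71°C

Let C be the Celsius reading. The Fahrenheit reading is F = 1.8·C + 32.
Require F = 2.5·C: 1.8·C + 32 = 2.5·C.
(-0.7)·C = -32  ⇒  C = 45.71.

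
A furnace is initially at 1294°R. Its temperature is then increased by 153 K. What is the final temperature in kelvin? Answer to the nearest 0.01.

871.89 K

Initial temperature in Celsius: (1294 - 491.67) × 5/9 = 445.7389°C.
The 153 K change is an interval; Kelvin and Celsius degrees are the same size, so ΔC = +153°C.
Final Celsius temperature: 445.7389 + 153.0000 = 598.7389°C.
In kelvin: 598.7389 + 273.15 = 871.89 K.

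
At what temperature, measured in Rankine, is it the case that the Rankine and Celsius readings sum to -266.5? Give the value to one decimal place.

Let R be the Rankine reading. The Celsius reading is C = 5/9·R - 273.15.
Require R + C = -266.5: (14/9)·R - 273.15 = -266.5.
R = (-266.5 + 273.15) / (14/9) = 4.3.

4.3°R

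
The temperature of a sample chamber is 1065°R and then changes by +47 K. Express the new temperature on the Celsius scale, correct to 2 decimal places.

Initial temperature in Celsius: (1065 - 491.67) × 5/9 = 318.5167°C.
The 47 K change is an interval; Kelvin and Celsius degrees are the same size, so ΔC = +47°C.
Final Celsius temperature: 318.5167 + 47.0000 = 365.5167°C.

365.52°C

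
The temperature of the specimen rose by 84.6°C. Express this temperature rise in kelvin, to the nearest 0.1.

Celsius and kelvin degrees are the same size, so the interval is unchanged: 84.6.

84.6 K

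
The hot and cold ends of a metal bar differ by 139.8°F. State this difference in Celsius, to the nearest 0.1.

For a temperature interval the offset drops out; only the factor 5/9 applies.
139.8 × 5/9 = 77.7.

77.7°C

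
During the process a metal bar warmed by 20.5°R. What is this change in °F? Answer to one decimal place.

20.5°F

Rankine and Fahrenheit degrees are the same size, so the interval is unchanged: 20.5.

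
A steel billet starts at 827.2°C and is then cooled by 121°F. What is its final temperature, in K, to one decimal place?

1033.1 K

The 121°F change is an interval, so only the factor 5/9 applies: -121 × 5/9 = -67.2222°C.
Final Celsius temperature: 827.2000 - 67.2222 = 759.9778°C.
In kelvin: 759.9778 + 273.15 = 1033.1 K.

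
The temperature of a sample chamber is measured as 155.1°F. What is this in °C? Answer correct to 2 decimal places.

68.39°C

In Celsius: (155.1 - 32) × 5/9 = 68.3889°C.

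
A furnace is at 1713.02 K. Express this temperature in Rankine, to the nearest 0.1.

3083.4°R

In Celsius: 1713.02 - 273.15 = 1439.8700°C.
In Rankine: 1439.8700 × 1.8 + 491.67 = 3083.4°R.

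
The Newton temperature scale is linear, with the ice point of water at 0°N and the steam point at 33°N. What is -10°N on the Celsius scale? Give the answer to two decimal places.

-30.30°C

Linear interpolation between the fixed points: C = (-10 - 0) × 100 / (33 - 0) = -30.3030°C.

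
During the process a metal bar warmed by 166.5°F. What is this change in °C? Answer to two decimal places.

92.50°C

Only the scale ratio 5/9 matters for a change in temperature.
166.5 × 5/9 = 92.50.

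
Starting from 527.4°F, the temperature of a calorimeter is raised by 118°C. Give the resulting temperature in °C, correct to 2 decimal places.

393.22°C

Initial temperature in Celsius: (527.4 - 32) × 5/9 = 275.2222°C.
Final Celsius temperature: 275.2222 + 118.0000 = 393.2222°C.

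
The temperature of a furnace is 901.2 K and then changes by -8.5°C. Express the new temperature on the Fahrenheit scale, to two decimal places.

Initial temperature in Celsius: 901.2 - 273.15 = 628.0500°C.
Final Celsius temperature: 628.0500 - 8.5000 = 619.5500°C.
In Fahrenheit: 619.5500 × 1.8 + 32 = 1147.19°F.

1147.19°F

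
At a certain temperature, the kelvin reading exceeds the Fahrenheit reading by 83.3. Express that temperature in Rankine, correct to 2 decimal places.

846.83°R

Let x be the Fahrenheit reading; then the kelvin reading is 5/9·x + 255.372.
(5/9·x + 255.372) - x = 83.3  ⇒  (-4/9)·x = -172.072  ⇒  x = 387.1625°F.
In Celsius: (387.1625 - 32) × 5/9 = 197.3125°C.
In Rankine: 197.3125 × 1.8 + 491.67 = 846.83°R.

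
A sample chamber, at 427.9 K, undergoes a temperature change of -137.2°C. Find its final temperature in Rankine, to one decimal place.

523.3°R

Initial temperature in Celsius: 427.9 - 273.15 = 154.7500°C.
Final Celsius temperature: 154.7500 - 137.2000 = 17.5500°C.
In Rankine: 17.5500 × 1.8 + 491.67 = 523.3°R.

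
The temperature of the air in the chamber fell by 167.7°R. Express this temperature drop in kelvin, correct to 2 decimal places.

93.17 K

An interval of 1°R corresponds to 5/9 K.
167.7 × 5/9 = 93.17.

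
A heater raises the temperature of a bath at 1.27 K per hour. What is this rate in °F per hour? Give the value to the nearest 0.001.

Since only a temperature interval is involved, the additive offset between the scales drops out.
A change of 1 K is a change of 1.8°F, so 1.27 × 1.8 = 2.286.

2.286 °F/hour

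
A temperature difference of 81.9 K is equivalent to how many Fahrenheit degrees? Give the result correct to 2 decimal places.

For a temperature interval the offset drops out; only the factor 1.8 applies.
81.9 × 1.8 = 147.42.

147.42°F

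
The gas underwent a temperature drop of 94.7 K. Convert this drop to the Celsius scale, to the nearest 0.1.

Kelvin and Celsius degrees are the same size, so the interval is unchanged: 94.7.

94.7°C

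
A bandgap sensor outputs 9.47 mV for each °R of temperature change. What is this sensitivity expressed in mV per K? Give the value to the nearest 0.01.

17.05 mV per K

The quantity depends on a temperature interval, so only the ratio of degree sizes applies; the offset between the scales is irrelevant.
A change of 1 K is a change of 1.8°R, so per K the value is 9.47 × 1.8 = 17.05.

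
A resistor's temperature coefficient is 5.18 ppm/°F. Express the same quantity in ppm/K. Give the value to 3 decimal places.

Since only a temperature interval is involved, the additive offset between the scales drops out.
A change of 1 K is a change of 1.8°F, so per K the value is 5.18 × 1.8 = 9.324.

9.324 ppm/K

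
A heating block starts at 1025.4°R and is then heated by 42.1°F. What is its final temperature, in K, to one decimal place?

593.1 K

Initial temperature in Celsius: (1025.4 - 491.67) × 5/9 = 296.5167°C.
The 42.1°F change is an interval, so only the factor 5/9 applies: +42.1 × 5/9 = +23.3889°C.
Final Celsius temperature: 296.5167 + 23.3889 = 319.9056°C.
In kelvin: 319.9056 + 273.15 = 593.1 K.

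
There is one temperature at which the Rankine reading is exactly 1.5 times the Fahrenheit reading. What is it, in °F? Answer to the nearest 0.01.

Let F be the Fahrenheit reading. The Rankine reading is R = 1·F + 459.67.
Require R = 1.5·F: 1·F + 459.67 = 1.5·F.
(-0.5)·F = -459.67  ⇒  F = 919.34.

919.34°F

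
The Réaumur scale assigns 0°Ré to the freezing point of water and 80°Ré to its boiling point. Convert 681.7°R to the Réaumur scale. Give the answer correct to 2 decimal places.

First in Celsius: (681.7 - 491.67) × 5/9 = 105.5722°C.
Linearly onto the Réaumur scale: 0 + (105.5722 / 100) × (80 - 0) = 84.46°Ré.

84.46°Ré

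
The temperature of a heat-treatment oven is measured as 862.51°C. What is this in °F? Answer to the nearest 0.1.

In Fahrenheit: 862.5100 × 1.8 + 32 = 1584.5°F.

1584.5°F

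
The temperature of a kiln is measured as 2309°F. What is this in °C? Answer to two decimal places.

1265.00°C

In Celsius: (2309 - 32) × 5/9 = 1265.0000°C.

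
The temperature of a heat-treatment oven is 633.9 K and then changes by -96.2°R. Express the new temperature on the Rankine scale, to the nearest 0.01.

Initial temperature in Celsius: 633.9 - 273.15 = 360.7500°C.
The 96.2°R change is an interval, so only the factor 5/9 applies: -96.2 × 5/9 = -53.4444°C.
Final Celsius temperature: 360.7500 - 53.4444 = 307.3056°C.
In Rankine: 307.3056 × 1.8 + 491.67 = 1044.82°R.

1044.82°R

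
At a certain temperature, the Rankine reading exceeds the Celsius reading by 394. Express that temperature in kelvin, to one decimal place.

Let x be the Rankine reading; then the Celsius reading is 5/9·x - 273.15.
(5/9·x - 273.15) - x = -394  ⇒  (-4/9)·x = -120.85  ⇒  x = 271.9125°R.
In Celsius: (271.9125 - 491.67) × 5/9 = -122.0875°C.
In kelvin: -122.0875 + 273.15 = 151.1 K.

151.1 K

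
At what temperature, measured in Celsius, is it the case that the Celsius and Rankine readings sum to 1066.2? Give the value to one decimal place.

205.2°C

Let C be the Celsius reading. The Rankine reading is R = 1.8·C + 491.67.
Require C + R = 1066.2: (2.8)·C + 491.67 = 1066.2.
C = (1066.2 - 491.67) / (2.8) = 205.2.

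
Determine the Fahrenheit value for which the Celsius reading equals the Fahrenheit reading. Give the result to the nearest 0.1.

-40.0°F

Let F be the Fahrenheit reading. The Celsius reading is C = 5/9·F - 17.7778.
Set C = F: 5/9·F - 17.7778 = F.
(-4/9)·F = 17.7778  ⇒  F = -40.0.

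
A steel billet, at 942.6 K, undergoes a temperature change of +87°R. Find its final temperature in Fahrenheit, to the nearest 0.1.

Initial temperature in Celsius: 942.6 - 273.15 = 669.4500°C.
The 87°R change is an interval, so only the factor 5/9 applies: +87 × 5/9 = +48.3333°C.
Final Celsius temperature: 669.4500 + 48.3333 = 717.7833°C.
In Fahrenheit: 717.7833 × 1.8 + 32 = 1324.0°F.

1324.0°F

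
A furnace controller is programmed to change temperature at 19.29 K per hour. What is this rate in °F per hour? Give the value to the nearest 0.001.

Since only a temperature interval is involved, the additive offset between the scales drops out.
A change of 1 K is a change of 1.8°F, so 19.29 × 1.8 = 34.722.

34.722 °F/hour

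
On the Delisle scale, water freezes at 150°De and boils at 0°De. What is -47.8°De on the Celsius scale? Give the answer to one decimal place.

131.9°C

Linear interpolation between the fixed points: C = (-47.8 - 150) × 100 / (0 - 150) = 131.8667°C.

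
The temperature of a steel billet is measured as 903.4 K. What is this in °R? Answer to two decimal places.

1626.12°R

In Celsius: 903.4 - 273.15 = 630.2500°C.
In Rankine: 630.2500 × 1.8 + 491.67 = 1626.12°R.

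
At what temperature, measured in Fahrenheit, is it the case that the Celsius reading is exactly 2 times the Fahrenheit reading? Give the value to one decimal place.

-12.3°F

Let F be the Fahrenheit reading. The Celsius reading is C = 5/9·F - 17.7778.
Require C = 2·F: 5/9·F - 17.7778 = 2·F.
(-13/9)·F = 17.7778  ⇒  F = -12.3.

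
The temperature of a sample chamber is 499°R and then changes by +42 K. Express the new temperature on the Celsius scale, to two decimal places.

Initial temperature in Celsius: (499 - 491.67) × 5/9 = 4.0722°C.
The 42 K change is an interval; Kelvin and Celsius degrees are the same size, so ΔC = +42°C.
Final Celsius temperature: 4.0722 + 42.0000 = 46.0722°C.

46.07°C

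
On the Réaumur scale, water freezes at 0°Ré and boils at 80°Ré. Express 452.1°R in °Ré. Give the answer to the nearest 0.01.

-17.59°Ré

First in Celsius: (452.1 - 491.67) × 5/9 = -21.9833°C.
Linearly onto the Réaumur scale: 0 + (-21.9833 / 100) × (80 - 0) = -17.59°Ré.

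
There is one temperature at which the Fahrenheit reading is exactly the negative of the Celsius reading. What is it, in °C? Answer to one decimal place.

-11.4°C

Let C be the Celsius reading. The Fahrenheit reading is F = 1.8·C + 32.
Require F = -1·C: 1.8·C + 32 = -1·C.
(2.8)·C = -32  ⇒  C = -11.4.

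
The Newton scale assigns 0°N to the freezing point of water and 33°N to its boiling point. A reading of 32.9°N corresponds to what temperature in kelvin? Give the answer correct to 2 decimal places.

372.85 K

Linear interpolation between the fixed points: C = (32.9 - 0) × 100 / (33 - 0) = 99.6970°C.
Then 99.6970 + 273.15 = 372.85 K.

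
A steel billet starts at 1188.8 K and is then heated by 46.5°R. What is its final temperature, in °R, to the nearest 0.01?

2186.34°R

Initial temperature in Celsius: 1188.8 - 273.15 = 915.6500°C.
The 46.5°R change is an interval, so only the factor 5/9 applies: +46.5 × 5/9 = +25.8333°C.
Final Celsius temperature: 915.6500 + 25.8333 = 941.4833°C.
In Rankine: 941.4833 × 1.8 + 491.67 = 2186.34°R.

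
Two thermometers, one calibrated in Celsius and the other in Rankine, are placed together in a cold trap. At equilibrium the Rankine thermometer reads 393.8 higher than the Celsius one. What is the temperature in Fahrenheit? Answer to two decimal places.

Let x be the Celsius reading; then the Rankine reading is 1.8·x + 491.67.
(1.8·x + 491.67) - x = 393.8  ⇒  (0.8)·x = -97.87  ⇒  x = -122.3375°C.
In Fahrenheit: -122.3375 × 1.8 + 32 = -188.21°F.

-188.21°F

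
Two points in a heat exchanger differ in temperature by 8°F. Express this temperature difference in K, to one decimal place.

4.4 K

Only the scale ratio 5/9 matters for a change in temperature.
8 × 5/9 = 4.4.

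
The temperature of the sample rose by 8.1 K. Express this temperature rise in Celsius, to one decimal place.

8.1°C

Kelvin and Celsius degrees are the same size, so the interval is unchanged: 8.1.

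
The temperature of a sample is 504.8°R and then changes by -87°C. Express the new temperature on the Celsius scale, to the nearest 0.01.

-79.71°C

Initial temperature in Celsius: (504.8 - 491.67) × 5/9 = 7.2944°C.
Final Celsius temperature: 7.2944 - 87.0000 = -79.7056°C.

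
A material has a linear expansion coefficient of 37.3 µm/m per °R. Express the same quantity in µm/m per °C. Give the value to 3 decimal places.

Since only a temperature interval is involved, the additive offset between the scales drops out.
A change of 1°C is a change of 1.8°R, so per °C the value is 37.3 × 1.8 = 67.140.

67.140 µm/m per °C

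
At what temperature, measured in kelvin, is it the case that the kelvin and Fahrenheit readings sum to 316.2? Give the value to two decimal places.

Let K be the kelvin reading. The Fahrenheit reading is F = 1.8·K - 459.67.
Require K + F = 316.2: (2.8)·K - 459.67 = 316.2.
K = (316.2 + 459.67) / (2.8) = 277.10.

277.10 K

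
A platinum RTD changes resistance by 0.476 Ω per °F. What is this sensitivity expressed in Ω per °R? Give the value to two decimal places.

0.48 Ω per °R

The quantity depends on a temperature interval, so only the ratio of degree sizes applies; the offset between the scales is irrelevant.
A change of 1°R is a change of 1°F, so per °R the value is 0.476 × 1 = 0.48.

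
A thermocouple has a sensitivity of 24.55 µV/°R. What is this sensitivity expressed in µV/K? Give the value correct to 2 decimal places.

44.19 µV/K

Since only a temperature interval is involved, the additive offset between the scales drops out.
A change of 1 K is a change of 1.8°R, so per K the value is 24.55 × 1.8 = 44.19.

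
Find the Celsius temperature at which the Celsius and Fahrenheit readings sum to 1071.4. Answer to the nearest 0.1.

371.2°C

Let C be the Celsius reading. The Fahrenheit reading is F = 1.8·C + 32.
Require C + F = 1071.4: (2.8)·C + 32 = 1071.4.
C = (1071.4 - 32) / (2.8) = 371.2.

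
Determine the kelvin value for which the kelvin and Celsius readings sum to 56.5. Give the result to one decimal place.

164.8 K

Let K be the kelvin reading. The Celsius reading is C = 1·K - 273.15.
Require K + C = 56.5: (2)·K - 273.15 = 56.5.
K = (56.5 + 273.15) / (2) = 164.8.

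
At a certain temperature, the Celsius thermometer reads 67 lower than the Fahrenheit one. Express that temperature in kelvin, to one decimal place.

Let x be the Fahrenheit reading; then the Celsius reading is 5/9·x - 17.7778.
(5/9·x - 17.7778) - x = -67  ⇒  (-4/9)·x = -49.2222  ⇒  x = 110.7500°F.
In Celsius: (110.75 - 32) × 5/9 = 43.7500°C.
In kelvin: 43.7500 + 273.15 = 316.9 K.

316.9 K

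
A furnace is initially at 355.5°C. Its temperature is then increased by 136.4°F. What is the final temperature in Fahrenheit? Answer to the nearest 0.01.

808.30°F

The 136.4°F change is an interval, so only the factor 5/9 applies: +136.4 × 5/9 = +75.7778°C.
Final Celsius temperature: 355.5000 + 75.7778 = 431.2778°C.
In Fahrenheit: 431.2778 × 1.8 + 32 = 808.30°F.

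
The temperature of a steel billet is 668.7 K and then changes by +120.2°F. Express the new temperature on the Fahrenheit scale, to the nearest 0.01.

Initial temperature in Celsius: 668.7 - 273.15 = 395.5500°C.
The 120.2°F change is an interval, so only the factor 5/9 applies: +120.2 × 5/9 = +66.7778°C.
Final Celsius temperature: 395.5500 + 66.7778 = 462.3278°C.
In Fahrenheit: 462.3278 × 1.8 + 32 = 864.19°F.

864.19°F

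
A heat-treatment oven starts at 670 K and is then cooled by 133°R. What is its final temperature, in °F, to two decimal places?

613.33°F

Initial temperature in Celsius: 670 - 273.15 = 396.8500°C.
The 133°R change is an interval, so only the factor 5/9 applies: -133 × 5/9 = -73.8889°C.
Final Celsius temperature: 396.8500 - 73.8889 = 322.9611°C.
In Fahrenheit: 322.9611 × 1.8 + 32 = 613.33°F.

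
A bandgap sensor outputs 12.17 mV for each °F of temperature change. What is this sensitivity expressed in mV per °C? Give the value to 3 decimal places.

Since only a temperature interval is involved, the additive offset between the scales drops out.
A change of 1°C is a change of 1.8°F, so per °C the value is 12.17 × 1.8 = 21.906.

21.906 mV per °C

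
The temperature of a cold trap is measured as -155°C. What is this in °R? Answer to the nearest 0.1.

212.7°R

In Rankine: -155.0000 × 1.8 + 491.67 = 212.7°R.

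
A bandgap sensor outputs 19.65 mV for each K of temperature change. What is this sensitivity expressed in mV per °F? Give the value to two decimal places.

10.92 mV per °F

The quantity depends on a temperature interval, so only the ratio of degree sizes applies; the offset between the scales is irrelevant.
A change of 1°F is a change of 5/9 K, so per °F the value is 19.65 × 5/9 = 10.92.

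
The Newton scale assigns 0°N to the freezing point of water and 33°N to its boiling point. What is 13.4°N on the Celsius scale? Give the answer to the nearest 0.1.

40.6°C

Linear interpolation between the fixed points: C = (13.4 - 0) × 100 / (33 - 0) = 40.6061°C.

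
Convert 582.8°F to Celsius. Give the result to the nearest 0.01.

In Celsius: (582.8 - 32) × 5/9 = 306.0000°C.

306.00°C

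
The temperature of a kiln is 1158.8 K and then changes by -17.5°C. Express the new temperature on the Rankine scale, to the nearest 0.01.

2054.34°R

Initial temperature in Celsius: 1158.8 - 273.15 = 885.6500°C.
Final Celsius temperature: 885.6500 - 17.5000 = 868.1500°C.
In Rankine: 868.1500 × 1.8 + 491.67 = 2054.34°R.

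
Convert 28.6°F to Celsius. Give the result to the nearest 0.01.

-1.89°C

In Celsius: (28.6 - 32) × 5/9 = -1.8889°C.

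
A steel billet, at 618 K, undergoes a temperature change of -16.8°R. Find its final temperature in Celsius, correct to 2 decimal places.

Initial temperature in Celsius: 618 - 273.15 = 344.8500°C.
The 16.8°R change is an interval, so only the factor 5/9 applies: -16.8 × 5/9 = -9.3333°C.
Final Celsius temperature: 344.8500 - 9.3333 = 335.5167°C.

335.52°C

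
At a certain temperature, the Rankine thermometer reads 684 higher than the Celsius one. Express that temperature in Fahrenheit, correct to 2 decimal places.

Let x be the Celsius reading; then the Rankine reading is 1.8·x + 491.67.
(1.8·x + 491.67) - x = 684  ⇒  (0.8)·x = 192.33  ⇒  x = 240.4125°C.
In Fahrenheit: 240.4125 × 1.8 + 32 = 464.74°F.

464.74°F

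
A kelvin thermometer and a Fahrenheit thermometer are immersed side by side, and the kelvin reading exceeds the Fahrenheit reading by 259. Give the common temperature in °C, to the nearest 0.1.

Let x be the kelvin reading; then the Fahrenheit reading is 1.8·x - 459.67.
(1.8·x - 459.67) - x = -259  ⇒  (0.8)·x = 200.67  ⇒  x = 250.8375 K.
In Celsius: 250.8375 - 273.15 = -22.3°C.

-22.3°C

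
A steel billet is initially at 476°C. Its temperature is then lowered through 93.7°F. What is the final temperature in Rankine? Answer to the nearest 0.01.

The 93.7°F change is an interval, so only the factor 5/9 applies: -93.7 × 5/9 = -52.0556°C.
Final Celsius temperature: 476.0000 - 52.0556 = 423.9444°C.
In Rankine: 423.9444 × 1.8 + 491.67 = 1254.77°R.

1254.77°R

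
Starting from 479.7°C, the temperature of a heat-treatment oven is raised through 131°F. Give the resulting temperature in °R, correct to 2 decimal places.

The 131°F change is an interval, so only the factor 5/9 applies: +131 × 5/9 = +72.7778°C.
Final Celsius temperature: 479.7000 + 72.7778 = 552.4778°C.
In Rankine: 552.4778 × 1.8 + 491.67 = 1486.13°R.

1486.13°R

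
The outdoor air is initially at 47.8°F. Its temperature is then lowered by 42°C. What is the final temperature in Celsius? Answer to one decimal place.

Initial temperature in Celsius: (47.8 - 32) × 5/9 = 8.7778°C.
Final Celsius temperature: 8.7778 - 42.0000 = -33.2222°C.

-33.2°C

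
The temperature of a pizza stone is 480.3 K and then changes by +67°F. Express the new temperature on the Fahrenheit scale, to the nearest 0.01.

Initial temperature in Celsius: 480.3 - 273.15 = 207.1500°C.
The 67°F change is an interval, so only the factor 5/9 applies: +67 × 5/9 = +37.2222°C.
Final Celsius temperature: 207.1500 + 37.2222 = 244.3722°C.
In Fahrenheit: 244.3722 × 1.8 + 32 = 471.87°F.

471.87°F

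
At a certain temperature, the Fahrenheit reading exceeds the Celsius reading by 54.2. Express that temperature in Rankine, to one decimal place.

Let x be the Celsius reading; then the Fahrenheit reading is 1.8·x + 32.
(1.8·x + 32) - x = 54.2  ⇒  (0.8)·x = 22.2  ⇒  x = 27.7500°C.
In Rankine: 27.7500 × 1.8 + 491.67 = 541.6°R.

541.6°R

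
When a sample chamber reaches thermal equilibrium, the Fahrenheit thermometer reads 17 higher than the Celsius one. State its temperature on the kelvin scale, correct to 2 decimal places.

254.40 K

Let x be the Celsius reading; then the Fahrenheit reading is 1.8·x + 32.
(1.8·x + 32) - x = 17  ⇒  (0.8)·x = -15  ⇒  x = -18.7500°C.
In kelvin: -18.7500 + 273.15 = 254.40 K.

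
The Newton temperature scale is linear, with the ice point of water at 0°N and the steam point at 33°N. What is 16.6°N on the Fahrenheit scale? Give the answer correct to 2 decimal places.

122.55°F

Linear interpolation between the fixed points: C = (16.6 - 0) × 100 / (33 - 0) = 50.3030°C.
Then 50.3030 × 1.8 + 32 = 122.55°F.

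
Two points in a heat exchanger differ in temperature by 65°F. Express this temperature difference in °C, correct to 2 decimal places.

An interval of 1°F corresponds to 5/9°C.
65 × 5/9 = 36.11.

36.11°C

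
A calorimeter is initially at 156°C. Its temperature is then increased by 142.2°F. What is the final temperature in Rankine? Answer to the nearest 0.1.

914.7°R

The 142.2°F change is an interval, so only the factor 5/9 applies: +142.2 × 5/9 = +79.0000°C.
Final Celsius temperature: 156.0000 + 79.0000 = 235.0000°C.
In Rankine: 235.0000 × 1.8 + 491.67 = 914.7°R.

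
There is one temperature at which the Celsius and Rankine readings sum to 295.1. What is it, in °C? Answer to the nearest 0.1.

Let C be the Celsius reading. The Rankine reading is R = 1.8·C + 491.67.
Require C + R = 295.1: (2.8)·C + 491.67 = 295.1.
C = (295.1 - 491.67) / (2.8) = -70.2.

-70.2°C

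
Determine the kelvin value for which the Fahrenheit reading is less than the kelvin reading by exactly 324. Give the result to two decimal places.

Let K be the kelvin reading. The Fahrenheit reading is F = 1.8·K - 459.67.
Require F - K = -324: (0.8)·K - 459.67 = -324.
K = (-324 + 459.67) / (0.8) = 169.59.

169.59 K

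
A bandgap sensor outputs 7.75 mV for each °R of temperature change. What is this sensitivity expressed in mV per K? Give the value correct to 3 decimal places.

13.950 mV per K

The quantity depends on a temperature interval, so only the ratio of degree sizes applies; the offset between the scales is irrelevant.
A change of 1 K is a change of 1.8°R, so per K the value is 7.75 × 1.8 = 13.950.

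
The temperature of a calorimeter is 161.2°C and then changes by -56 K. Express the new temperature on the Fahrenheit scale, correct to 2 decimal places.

221.36°F

The 56 K change is an interval; Kelvin and Celsius degrees are the same size, so ΔC = -56°C.
Final Celsius temperature: 161.2000 - 56.0000 = 105.2000°C.
In Fahrenheit: 105.2000 × 1.8 + 32 = 221.36°F.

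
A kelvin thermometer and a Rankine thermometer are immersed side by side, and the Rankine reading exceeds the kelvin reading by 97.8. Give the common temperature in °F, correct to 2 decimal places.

-239.62°F

Let x be the kelvin reading; then the Rankine reading is 1.8·x.
(1.8·x) - x = 97.8  ⇒  (0.8)·x = 97.8  ⇒  x = 122.2500 K.
In Celsius: 122.25 - 273.15 = -150.9000°C.
In Fahrenheit: -150.9000 × 1.8 + 32 = -239.62°F.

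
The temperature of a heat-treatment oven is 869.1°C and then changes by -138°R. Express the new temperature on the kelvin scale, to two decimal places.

The 138°R change is an interval, so only the factor 5/9 applies: -138 × 5/9 = -76.6667°C.
Final Celsius temperature: 869.1000 - 76.6667 = 792.4333°C.
In kelvin: 792.4333 + 273.15 = 1065.58 K.

1065.58 K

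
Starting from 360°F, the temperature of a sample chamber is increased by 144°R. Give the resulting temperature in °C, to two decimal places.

262.22°C

Initial temperature in Celsius: (360 - 32) × 5/9 = 182.2222°C.
The 144°R change is an interval, so only the factor 5/9 applies: +144 × 5/9 = +80.0000°C.
Final Celsius temperature: 182.2222 + 80.0000 = 262.2222°C.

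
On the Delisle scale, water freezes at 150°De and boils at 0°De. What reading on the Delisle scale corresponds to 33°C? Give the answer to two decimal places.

Linearly onto the Delisle scale: 150 + (33.0000 / 100) × (0 - 150) = 100.50°De.

100.50°De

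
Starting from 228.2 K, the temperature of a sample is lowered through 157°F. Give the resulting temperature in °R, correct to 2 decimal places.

253.76°R

Initial temperature in Celsius: 228.2 - 273.15 = -44.9500°C.
The 157°F change is an interval, so only the factor 5/9 applies: -157 × 5/9 = -87.2222°C.
Final Celsius temperature: -44.9500 - 87.2222 = -132.1722°C.
In Rankine: -132.1722 × 1.8 + 491.67 = 253.76°R.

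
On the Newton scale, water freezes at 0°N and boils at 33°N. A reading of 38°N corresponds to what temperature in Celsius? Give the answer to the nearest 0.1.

Linear interpolation between the fixed points: C = (38 - 0) × 100 / (33 - 0) = 115.1515°C.

115.2°C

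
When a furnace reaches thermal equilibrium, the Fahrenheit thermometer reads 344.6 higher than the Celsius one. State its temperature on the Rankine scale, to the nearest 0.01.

Let x be the Celsius reading; then the Fahrenheit reading is 1.8·x + 32.
(1.8·x + 32) - x = 344.6  ⇒  (0.8)·x = 312.6  ⇒  x = 390.7500°C.
In Rankine: 390.7500 × 1.8 + 491.67 = 1195.02°R.

1195.02°R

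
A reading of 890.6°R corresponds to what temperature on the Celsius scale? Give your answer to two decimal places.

221.63°C

In Celsius: (890.6 - 491.67) × 5/9 = 221.6278°C.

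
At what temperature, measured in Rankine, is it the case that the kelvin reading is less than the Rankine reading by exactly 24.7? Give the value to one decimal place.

55.6°R

Let R be the Rankine reading. The kelvin reading is K = 5/9·R.
Require K - R = -24.7: (-4/9)·R = -24.7.
R = (-24.7) / (-4/9) = 55.6.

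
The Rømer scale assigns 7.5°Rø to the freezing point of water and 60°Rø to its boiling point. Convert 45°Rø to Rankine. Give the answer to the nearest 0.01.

620.24°R

Linear interpolation between the fixed points: C = (45 - 7.5) × 100 / (60 - 7.5) = 71.4286°C.
Then 71.4286 × 1.8 + 491.67 = 620.24°R.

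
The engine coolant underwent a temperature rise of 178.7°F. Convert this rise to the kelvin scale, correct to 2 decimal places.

Only the scale ratio 5/9 matters for a change in temperature.
178.7 × 5/9 = 99.28.

99.28 K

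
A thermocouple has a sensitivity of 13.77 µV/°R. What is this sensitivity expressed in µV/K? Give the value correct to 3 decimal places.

24.786 µV/K

Since only a temperature interval is involved, the additive offset between the scales drops out.
A change of 1 K is a change of 1.8°R, so per K the value is 13.77 × 1.8 = 24.786.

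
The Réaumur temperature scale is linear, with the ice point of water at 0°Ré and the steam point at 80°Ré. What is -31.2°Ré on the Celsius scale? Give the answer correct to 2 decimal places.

-39.00°C

Linear interpolation between the fixed points: C = (-31.2 - 0) × 100 / (80 - 0) = -39.0000°C.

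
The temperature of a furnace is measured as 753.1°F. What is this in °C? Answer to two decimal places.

400.61°C

In Celsius: (753.1 - 32) × 5/9 = 400.6111°C.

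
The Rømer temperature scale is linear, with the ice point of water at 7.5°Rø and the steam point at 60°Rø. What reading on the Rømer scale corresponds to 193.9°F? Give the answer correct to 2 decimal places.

54.72°Rø

First in Celsius: (193.9 - 32) × 5/9 = 89.9444°C.
Linearly onto the Rømer scale: 7.5 + (89.9444 / 100) × (60 - 7.5) = 54.72°Rø.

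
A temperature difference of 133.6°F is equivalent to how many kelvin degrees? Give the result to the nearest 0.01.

An interval of 1°F corresponds to 5/9 K.
133.6 × 5/9 = 74.22.

74.22 K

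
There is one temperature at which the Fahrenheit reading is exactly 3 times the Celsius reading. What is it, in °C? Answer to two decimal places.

26.67°C

Let C be the Celsius reading. The Fahrenheit reading is F = 1.8·C + 32.
Require F = 3·C: 1.8·C + 32 = 3·C.
(-1.2)·C = -32  ⇒  C = 26.67.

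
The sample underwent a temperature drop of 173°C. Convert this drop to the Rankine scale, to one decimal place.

For a temperature interval the offset drops out; only the factor 1.8 applies.
173 × 1.8 = 311.4.

311.4°R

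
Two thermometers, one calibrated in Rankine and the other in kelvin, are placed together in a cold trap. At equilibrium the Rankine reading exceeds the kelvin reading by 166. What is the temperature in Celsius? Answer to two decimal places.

-65.65°C

Let x be the Rankine reading; then the kelvin reading is 5/9·x.
(5/9·x) - x = -166  ⇒  (-4/9)·x = -166  ⇒  x = 373.5000°R.
In Celsius: (373.5 - 491.67) × 5/9 = -65.65°C.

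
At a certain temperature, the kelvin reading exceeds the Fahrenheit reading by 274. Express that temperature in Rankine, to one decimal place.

Let x be the Fahrenheit reading; then the kelvin reading is 5/9·x + 255.372.
(5/9·x + 255.372) - x = 274  ⇒  (-4/9)·x = 18.6278  ⇒  x = -41.9125°F.
In Celsius: (-41.9125 - 32) × 5/9 = -41.0625°C.
In Rankine: -41.0625 × 1.8 + 491.67 = 417.8°R.

417.8°R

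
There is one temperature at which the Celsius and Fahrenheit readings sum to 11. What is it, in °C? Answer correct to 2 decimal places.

-7.50°C

Let C be the Celsius reading. The Fahrenheit reading is F = 1.8·C + 32.
Require C + F = 11: (2.8)·C + 32 = 11.
C = (11 - 32) / (2.8) = -7.50.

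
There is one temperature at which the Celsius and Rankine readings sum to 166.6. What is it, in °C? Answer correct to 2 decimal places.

Let C be the Celsius reading. The Rankine reading is R = 1.8·C + 491.67.
Require C + R = 166.6: (2.8)·C + 491.67 = 166.6.
C = (166.6 - 491.67) / (2.8) = -116.10.

-116.10°C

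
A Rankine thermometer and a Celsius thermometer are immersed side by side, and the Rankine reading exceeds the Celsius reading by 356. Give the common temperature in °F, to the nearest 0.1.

Let x be the Rankine reading; then the Celsius reading is 5/9·x - 273.15.
(5/9·x - 273.15) - x = -356  ⇒  (-4/9)·x = -82.85  ⇒  x = 186.4125°R.
In Celsius: (186.4125 - 491.67) × 5/9 = -169.5875°C.
In Fahrenheit: -169.5875 × 1.8 + 32 = -273.3°F.

-273.3°F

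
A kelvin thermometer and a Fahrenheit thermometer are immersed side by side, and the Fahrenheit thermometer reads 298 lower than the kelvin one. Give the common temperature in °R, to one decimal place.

363.8°R

Let x be the kelvin reading; then the Fahrenheit reading is 1.8·x - 459.67.
(1.8·x - 459.67) - x = -298  ⇒  (0.8)·x = 161.67  ⇒  x = 202.0875 K.
In Celsius: 202.0875 - 273.15 = -71.0625°C.
In Rankine: -71.0625 × 1.8 + 491.67 = 363.8°R.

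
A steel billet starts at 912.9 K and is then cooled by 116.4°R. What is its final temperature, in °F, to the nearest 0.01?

1067.15°F

Initial temperature in Celsius: 912.9 - 273.15 = 639.7500°C.
The 116.4°R change is an interval, so only the factor 5/9 applies: -116.4 × 5/9 = -64.6667°C.
Final Celsius temperature: 639.7500 - 64.6667 = 575.0833°C.
In Fahrenheit: 575.0833 × 1.8 + 32 = 1067.15°F.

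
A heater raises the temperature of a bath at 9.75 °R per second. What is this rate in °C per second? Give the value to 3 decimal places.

5.417 °C/second

The quantity depends on a temperature interval, so only the ratio of degree sizes applies; the offset between the scales is irrelevant.
A change of 1°R is a change of 5/9°C, so 9.75 × 5/9 = 5.417.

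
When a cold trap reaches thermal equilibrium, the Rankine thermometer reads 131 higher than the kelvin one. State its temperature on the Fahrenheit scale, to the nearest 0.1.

Let x be the kelvin reading; then the Rankine reading is 1.8·x.
(1.8·x) - x = 131  ⇒  (0.8)·x = 131  ⇒  x = 163.7500 K.
In Celsius: 163.75 - 273.15 = -109.4000°C.
In Fahrenheit: -109.4000 × 1.8 + 32 = -164.9°F.

-164.9°F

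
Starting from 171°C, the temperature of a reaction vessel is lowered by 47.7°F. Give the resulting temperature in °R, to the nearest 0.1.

The 47.7°F change is an interval, so only the factor 5/9 applies: -47.7 × 5/9 = -26.5000°C.
Final Celsius temperature: 171.0000 - 26.5000 = 144.5000°C.
In Rankine: 144.5000 × 1.8 + 491.67 = 751.8°R.

751.8°R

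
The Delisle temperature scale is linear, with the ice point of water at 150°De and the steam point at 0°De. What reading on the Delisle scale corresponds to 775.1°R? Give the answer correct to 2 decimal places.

First in Celsius: (775.1 - 491.67) × 5/9 = 157.4611°C.
Linearly onto the Delisle scale: 150 + (157.4611 / 100) × (0 - 150) = -86.19°De.

-86.19°De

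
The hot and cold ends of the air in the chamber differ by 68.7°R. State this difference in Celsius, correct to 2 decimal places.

For a temperature interval the offset drops out; only the factor 5/9 applies.
68.7 × 5/9 = 38.17.

38.17°C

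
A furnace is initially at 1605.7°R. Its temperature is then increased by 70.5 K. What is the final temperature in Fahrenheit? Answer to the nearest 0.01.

1272.93°F

Initial temperature in Celsius: (1605.7 - 491.67) × 5/9 = 618.9056°C.
The 70.5 K change is an interval; Kelvin and Celsius degrees are the same size, so ΔC = +70.5°C.
Final Celsius temperature: 618.9056 + 70.5000 = 689.4056°C.
In Fahrenheit: 689.4056 × 1.8 + 32 = 1272.93°F.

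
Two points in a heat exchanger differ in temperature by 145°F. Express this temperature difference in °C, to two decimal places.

An interval of 1°F corresponds to 5/9°C.
145 × 5/9 = 80.56.

80.56°C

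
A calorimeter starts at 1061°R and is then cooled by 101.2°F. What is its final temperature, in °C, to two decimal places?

Initial temperature in Celsius: (1061 - 491.67) × 5/9 = 316.2944°C.
The 101.2°F change is an interval, so only the factor 5/9 applies: -101.2 × 5/9 = -56.2222°C.
Final Celsius temperature: 316.2944 - 56.2222 = 260.0722°C.

260.07°C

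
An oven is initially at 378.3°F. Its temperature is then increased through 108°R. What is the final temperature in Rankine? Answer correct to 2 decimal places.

945.97°R

Initial temperature in Celsius: (378.3 - 32) × 5/9 = 192.3889°C.
The 108°R change is an interval, so only the factor 5/9 applies: +108 × 5/9 = +60.0000°C.
Final Celsius temperature: 192.3889 + 60.0000 = 252.3889°C.
In Rankine: 252.3889 × 1.8 + 491.67 = 945.97°R.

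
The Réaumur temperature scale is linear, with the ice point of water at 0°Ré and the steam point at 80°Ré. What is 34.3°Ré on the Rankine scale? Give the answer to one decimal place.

Linear interpolation between the fixed points: C = (34.3 - 0) × 100 / (80 - 0) = 42.8750°C.
Then 42.8750 × 1.8 + 491.67 = 568.8°R.

568.8°R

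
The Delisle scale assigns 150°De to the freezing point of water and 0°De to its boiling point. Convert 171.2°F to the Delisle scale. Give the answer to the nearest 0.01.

First in Celsius: (171.2 - 32) × 5/9 = 77.3333°C.
Linearly onto the Delisle scale: 150 + (77.3333 / 100) × (0 - 150) = 34.00°De.

34.00°De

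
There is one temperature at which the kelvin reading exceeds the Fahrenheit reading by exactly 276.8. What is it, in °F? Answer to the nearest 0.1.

-48.2°F

Let F be the Fahrenheit reading. The kelvin reading is K = 5/9·F + 255.372.
Require K - F = 276.8: (-4/9)·F + 255.372 = 276.8.
F = (276.8 - 255.372) / (-4/9) = -48.2.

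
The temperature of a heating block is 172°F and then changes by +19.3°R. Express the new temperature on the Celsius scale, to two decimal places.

Initial temperature in Celsius: (172 - 32) × 5/9 = 77.7778°C.
The 19.3°R change is an interval, so only the factor 5/9 applies: +19.3 × 5/9 = +10.7222°C.
Final Celsius temperature: 77.7778 + 10.7222 = 88.5000°C.

88.50°C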